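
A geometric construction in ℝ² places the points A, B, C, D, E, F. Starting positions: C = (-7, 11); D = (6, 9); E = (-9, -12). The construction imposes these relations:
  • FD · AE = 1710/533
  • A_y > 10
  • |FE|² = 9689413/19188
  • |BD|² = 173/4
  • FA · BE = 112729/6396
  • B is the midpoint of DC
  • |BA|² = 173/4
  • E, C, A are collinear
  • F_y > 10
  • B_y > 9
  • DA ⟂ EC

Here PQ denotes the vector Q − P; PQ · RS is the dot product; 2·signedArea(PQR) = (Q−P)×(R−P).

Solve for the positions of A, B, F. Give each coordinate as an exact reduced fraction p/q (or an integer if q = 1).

1. A_x = -3771/533  [E, C, A are collinear ∩ DA ⟂ EC]
2. A_y = 5403/533  [E, C, A are collinear ∩ DA ⟂ EC]
   → A = (-3771/533, 5403/533)
3. B_x = -1/2  [B is the midpoint of DC]
4. B_y = 10  [B is the midpoint of DC]
   → B = (-1/2, 10)
5. F_x = -15617/3198  [FD · AE = 1710/533 ∩ FA · BE = 112729/6396]
6. F_y = 16136/1599  [FD · AE = 1710/533 ∩ FA · BE = 112729/6396]
   → F = (-15617/3198, 16136/1599)

A = (-3771/533, 5403/533)
B = (-1/2, 10)
F = (-15617/3198, 16136/1599)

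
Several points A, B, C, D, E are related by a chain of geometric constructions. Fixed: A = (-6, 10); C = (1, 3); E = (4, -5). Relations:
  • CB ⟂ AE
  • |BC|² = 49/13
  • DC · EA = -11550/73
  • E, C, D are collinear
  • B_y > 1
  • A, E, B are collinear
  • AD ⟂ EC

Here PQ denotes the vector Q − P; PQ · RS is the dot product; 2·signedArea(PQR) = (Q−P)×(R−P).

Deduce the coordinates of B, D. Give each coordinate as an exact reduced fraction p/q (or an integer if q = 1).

1. B_x = -8/13  [A, E, B are collinear ∩ CB ⟂ AE]
2. B_y = 25/13  [A, E, B are collinear ∩ CB ⟂ AE]
   → B = (-8/13, 25/13)
3. D_x = -158/73  [E, C, D are collinear ∩ AD ⟂ EC]
4. D_y = 835/73  [E, C, D are collinear ∩ AD ⟂ EC]
   → D = (-158/73, 835/73)

B = (-8/13, 25/13)
D = (-158/73, 835/73)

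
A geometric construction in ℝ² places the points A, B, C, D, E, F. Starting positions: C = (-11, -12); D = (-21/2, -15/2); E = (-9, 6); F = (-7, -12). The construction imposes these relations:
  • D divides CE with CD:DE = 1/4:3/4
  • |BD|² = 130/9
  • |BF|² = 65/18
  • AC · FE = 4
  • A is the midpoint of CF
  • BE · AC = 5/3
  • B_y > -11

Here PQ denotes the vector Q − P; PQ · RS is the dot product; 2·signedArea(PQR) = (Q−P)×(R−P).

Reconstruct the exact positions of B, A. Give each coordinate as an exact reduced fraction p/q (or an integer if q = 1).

1. A_x = -9  [A is the midpoint of CF]
2. A_y = -12  [A is the midpoint of CF]
   → A = (-9, -12)
3. B_x = -49/6  [BE · AC = 5/3]
4. B_y = -21/2  [|BF|² = 65/18]
   → B = (-49/6, -21/2)

A = (-9, -12)
B = (-49/6, -21/2)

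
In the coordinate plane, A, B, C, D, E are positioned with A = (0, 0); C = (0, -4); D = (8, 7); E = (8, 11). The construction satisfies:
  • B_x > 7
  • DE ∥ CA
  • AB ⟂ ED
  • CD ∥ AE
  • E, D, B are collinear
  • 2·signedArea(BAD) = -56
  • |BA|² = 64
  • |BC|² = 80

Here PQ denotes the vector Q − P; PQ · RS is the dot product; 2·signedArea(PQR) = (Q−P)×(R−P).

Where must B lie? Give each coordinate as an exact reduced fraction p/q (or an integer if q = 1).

1. B_x = 8  [E, D, B are collinear ∩ AB ⟂ ED]
2. B_y = 0  [E, D, B are collinear ∩ AB ⟂ ED]
   → B = (8, 0)

B = (8, 0)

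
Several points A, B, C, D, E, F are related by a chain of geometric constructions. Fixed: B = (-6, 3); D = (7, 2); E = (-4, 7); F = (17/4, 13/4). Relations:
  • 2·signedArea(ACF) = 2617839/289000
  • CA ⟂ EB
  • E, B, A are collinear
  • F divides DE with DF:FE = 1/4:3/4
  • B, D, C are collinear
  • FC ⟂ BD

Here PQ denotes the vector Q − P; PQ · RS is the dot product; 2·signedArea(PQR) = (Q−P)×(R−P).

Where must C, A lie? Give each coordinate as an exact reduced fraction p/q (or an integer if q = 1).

A = (-3637/850, 2738/425)
C = (709/170, 377/170)

1. C_x = 709/170  [B, D, C are collinear ∩ FC ⟂ BD]
2. C_y = 377/170  [B, D, C are collinear ∩ FC ⟂ BD]
   → C = (709/170, 377/170)
3. A_x = -3637/850  [E, B, A are collinear ∩ CA ⟂ EB]
4. A_y = 2738/425  [E, B, A are collinear ∩ CA ⟂ EB]
   → A = (-3637/850, 2738/425)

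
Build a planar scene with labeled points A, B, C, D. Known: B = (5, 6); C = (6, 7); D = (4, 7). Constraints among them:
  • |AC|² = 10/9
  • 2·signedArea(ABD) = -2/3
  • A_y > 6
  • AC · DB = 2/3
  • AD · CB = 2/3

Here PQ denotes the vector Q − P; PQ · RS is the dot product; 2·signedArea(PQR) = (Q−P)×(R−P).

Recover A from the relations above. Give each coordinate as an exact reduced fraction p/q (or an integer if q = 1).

1. A_x = 5  [AC · DB = 2/3 ∩ 2·signedArea(ABD) = -2/3]
2. A_y = 20/3  [AC · DB = 2/3 ∩ 2·signedArea(ABD) = -2/3]
   → A = (5, 20/3)

A = (5, 20/3)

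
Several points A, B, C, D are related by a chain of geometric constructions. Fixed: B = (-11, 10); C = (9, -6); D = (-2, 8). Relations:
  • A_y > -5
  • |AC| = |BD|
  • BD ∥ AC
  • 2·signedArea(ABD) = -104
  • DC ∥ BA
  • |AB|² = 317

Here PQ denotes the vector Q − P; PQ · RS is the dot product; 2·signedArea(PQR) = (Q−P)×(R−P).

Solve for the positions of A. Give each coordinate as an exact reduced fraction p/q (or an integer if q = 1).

1. A_x = 0  [BD ∥ AC ∩ DC ∥ BA]
2. A_y = -4  [BD ∥ AC ∩ DC ∥ BA]
   → A = (0, -4)

A = (0, -4)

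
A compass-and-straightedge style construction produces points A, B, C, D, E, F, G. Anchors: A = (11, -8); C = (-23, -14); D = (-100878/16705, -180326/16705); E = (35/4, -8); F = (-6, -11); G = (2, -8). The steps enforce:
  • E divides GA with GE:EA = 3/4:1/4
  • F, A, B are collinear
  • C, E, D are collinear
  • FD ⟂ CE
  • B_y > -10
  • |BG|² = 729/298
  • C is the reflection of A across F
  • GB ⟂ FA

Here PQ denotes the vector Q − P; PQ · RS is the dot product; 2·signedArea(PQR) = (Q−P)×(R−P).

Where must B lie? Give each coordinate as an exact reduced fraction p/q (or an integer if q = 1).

B = (677/298, -2843/298)

1. B_x = 677/298  [F, A, B are collinear ∩ GB ⟂ FA]
2. B_y = -2843/298  [F, A, B are collinear ∩ GB ⟂ FA]
   → B = (677/298, -2843/298)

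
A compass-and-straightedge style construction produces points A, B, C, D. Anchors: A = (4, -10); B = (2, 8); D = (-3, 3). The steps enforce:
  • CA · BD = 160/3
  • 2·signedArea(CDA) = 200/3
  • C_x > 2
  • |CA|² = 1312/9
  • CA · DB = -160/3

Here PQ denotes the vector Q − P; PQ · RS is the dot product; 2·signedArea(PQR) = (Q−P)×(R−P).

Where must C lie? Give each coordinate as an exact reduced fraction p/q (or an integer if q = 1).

C = (8/3, 2)

1. C_x = 8/3  [2·signedArea(CDA) = 200/3 ∩ CA · BD = 160/3]
2. C_y = 2  [2·signedArea(CDA) = 200/3 ∩ CA · BD = 160/3]
   → C = (8/3, 2)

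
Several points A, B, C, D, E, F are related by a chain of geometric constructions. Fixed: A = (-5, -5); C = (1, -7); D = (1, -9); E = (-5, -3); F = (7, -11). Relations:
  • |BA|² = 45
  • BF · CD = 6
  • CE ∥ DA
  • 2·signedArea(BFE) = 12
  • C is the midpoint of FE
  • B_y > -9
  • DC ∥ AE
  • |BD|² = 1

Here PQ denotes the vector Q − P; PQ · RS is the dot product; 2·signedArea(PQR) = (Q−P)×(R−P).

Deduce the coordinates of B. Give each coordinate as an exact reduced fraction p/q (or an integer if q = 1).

B = (1, -8)

1. B_x = 1  [2·signedArea(BFE) = 12 ∩ BF · CD = 6]
2. B_y = -8  [2·signedArea(BFE) = 12 ∩ BF · CD = 6]
   → B = (1, -8)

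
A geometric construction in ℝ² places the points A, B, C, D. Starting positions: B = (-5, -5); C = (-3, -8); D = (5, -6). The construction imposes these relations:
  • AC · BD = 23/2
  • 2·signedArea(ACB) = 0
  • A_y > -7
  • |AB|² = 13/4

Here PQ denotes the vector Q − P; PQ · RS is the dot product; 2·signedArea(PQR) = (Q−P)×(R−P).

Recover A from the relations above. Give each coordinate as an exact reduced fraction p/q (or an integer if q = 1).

A = (-4, -13/2)

1. A_x = -4  [2·signedArea(ACB) = 0 ∩ AC · BD = 23/2]
2. A_y = -13/2  [2·signedArea(ACB) = 0 ∩ AC · BD = 23/2]
   → A = (-4, -13/2)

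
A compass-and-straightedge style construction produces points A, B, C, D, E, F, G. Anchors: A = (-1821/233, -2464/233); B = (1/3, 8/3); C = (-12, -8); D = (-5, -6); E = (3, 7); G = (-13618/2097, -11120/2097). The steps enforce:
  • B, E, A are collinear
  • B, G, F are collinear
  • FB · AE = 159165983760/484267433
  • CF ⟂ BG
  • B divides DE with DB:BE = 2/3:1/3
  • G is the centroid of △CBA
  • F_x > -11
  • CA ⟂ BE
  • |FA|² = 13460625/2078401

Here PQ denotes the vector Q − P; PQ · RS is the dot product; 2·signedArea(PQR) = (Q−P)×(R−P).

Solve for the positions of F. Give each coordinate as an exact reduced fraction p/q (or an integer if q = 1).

1. F_x = -4918788396/484267433  [B, G, F are collinear ∩ CF ⟂ BG]
2. F_y = -4638667264/484267433  [B, G, F are collinear ∩ CF ⟂ BG]
   → F = (-4918788396/484267433, -4638667264/484267433)

F = (-4918788396/484267433, -4638667264/484267433)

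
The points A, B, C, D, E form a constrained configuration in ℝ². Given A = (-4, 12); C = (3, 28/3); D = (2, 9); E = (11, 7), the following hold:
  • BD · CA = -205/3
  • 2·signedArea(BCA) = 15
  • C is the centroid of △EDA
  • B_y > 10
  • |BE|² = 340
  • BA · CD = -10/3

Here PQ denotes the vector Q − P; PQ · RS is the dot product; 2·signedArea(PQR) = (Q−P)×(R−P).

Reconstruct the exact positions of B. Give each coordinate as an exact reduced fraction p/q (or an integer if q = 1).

1. B_x = -7  [BD · CA = -205/3 ∩ BA · CD = -10/3]
2. B_y = 11  [BD · CA = -205/3 ∩ BA · CD = -10/3]
   → B = (-7, 11)

B = (-7, 11)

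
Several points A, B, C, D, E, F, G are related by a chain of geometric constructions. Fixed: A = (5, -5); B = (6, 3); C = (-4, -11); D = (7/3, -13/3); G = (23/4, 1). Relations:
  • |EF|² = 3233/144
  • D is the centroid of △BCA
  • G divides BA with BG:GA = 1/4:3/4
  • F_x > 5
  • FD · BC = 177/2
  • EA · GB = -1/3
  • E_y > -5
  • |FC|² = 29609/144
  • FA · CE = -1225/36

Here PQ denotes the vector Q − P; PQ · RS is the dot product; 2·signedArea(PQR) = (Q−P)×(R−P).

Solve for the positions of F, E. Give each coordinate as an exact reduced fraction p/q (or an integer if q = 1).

E = (11/3, -14/3)
F = (67/12, -1/3)

1. F_x = 67/12  [line 10·x + 14·y + -307/6 = 0 ∩ |FC|² = 29609/144]
2. F_y = -1/3  [line 10·x + 14·y + -307/6 = 0 ∩ |FC|² = 29609/144]
   → F = (67/12, -1/3)
3. E_x = 11/3  [line -7/12·x + -14/3·y + -707/36 = 0 ∩ |EF|² = 3233/144]
4. E_y = -14/3  [line -7/12·x + -14/3·y + -707/36 = 0 ∩ |EF|² = 3233/144]
   → E = (11/3, -14/3)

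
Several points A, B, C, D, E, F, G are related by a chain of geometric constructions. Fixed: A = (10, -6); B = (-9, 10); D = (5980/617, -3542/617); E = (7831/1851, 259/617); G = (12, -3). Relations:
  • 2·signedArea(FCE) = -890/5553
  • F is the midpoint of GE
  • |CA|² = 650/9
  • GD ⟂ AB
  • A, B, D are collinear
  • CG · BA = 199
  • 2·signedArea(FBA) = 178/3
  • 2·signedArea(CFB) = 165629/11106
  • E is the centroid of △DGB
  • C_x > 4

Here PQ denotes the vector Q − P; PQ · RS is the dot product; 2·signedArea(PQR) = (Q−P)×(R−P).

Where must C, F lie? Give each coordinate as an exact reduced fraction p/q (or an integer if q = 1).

C = (13/3, 1/3)
F = (30043/3702, -796/617)

1. C_x = 13/3  [line -19·x + 16·y + 77 = 0 ∩ |CA|² = 650/9]
2. C_y = 1/3  [line -19·x + 16·y + 77 = 0 ∩ |CA|² = 650/9]
   → C = (13/3, 1/3)
3. F_x = 30043/3702  [2·signedArea(CFB) = 165629/11106 ∩ F is the midpoint of GE]
4. F_y = -796/617  [2·signedArea(CFB) = 165629/11106 ∩ F is the midpoint of GE]
   → F = (30043/3702, -796/617)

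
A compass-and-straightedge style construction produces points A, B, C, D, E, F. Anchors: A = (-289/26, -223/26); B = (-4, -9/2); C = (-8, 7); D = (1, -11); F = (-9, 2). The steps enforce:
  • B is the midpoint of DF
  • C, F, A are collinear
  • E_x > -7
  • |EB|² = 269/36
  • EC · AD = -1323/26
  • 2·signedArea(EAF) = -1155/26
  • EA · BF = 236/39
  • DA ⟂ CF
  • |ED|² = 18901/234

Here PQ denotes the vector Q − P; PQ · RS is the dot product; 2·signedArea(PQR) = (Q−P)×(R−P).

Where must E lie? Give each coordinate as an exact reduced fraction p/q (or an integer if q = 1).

1. E_x = -497/78  [EA · BF = 236/39 ∩ EC · AD = -1323/26]
2. E_y = -457/78  [EA · BF = 236/39 ∩ EC · AD = -1323/26]
   → E = (-497/78, -457/78)

E = (-497/78, -457/78)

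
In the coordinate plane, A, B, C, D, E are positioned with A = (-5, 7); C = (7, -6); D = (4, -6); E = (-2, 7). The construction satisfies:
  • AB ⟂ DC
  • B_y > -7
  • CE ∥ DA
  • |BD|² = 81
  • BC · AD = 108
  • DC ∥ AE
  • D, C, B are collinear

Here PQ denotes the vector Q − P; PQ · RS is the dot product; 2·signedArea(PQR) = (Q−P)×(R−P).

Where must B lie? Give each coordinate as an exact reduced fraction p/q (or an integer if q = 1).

1. B_x = -5  [D, C, B are collinear ∩ AB ⟂ DC]
2. B_y = -6  [D, C, B are collinear ∩ AB ⟂ DC]
   → B = (-5, -6)

B = (-5, -6)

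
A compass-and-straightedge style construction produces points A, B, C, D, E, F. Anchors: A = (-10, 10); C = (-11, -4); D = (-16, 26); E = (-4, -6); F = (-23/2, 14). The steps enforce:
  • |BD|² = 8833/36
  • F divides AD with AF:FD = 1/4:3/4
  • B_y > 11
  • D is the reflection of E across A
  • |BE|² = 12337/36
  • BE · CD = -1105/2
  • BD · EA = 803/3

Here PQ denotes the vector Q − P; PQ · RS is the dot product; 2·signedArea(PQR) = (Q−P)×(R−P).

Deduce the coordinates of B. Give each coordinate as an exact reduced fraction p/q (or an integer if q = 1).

1. B_x = -21/2  [BE · CD = -1105/2 ∩ BD · EA = 803/3]
2. B_y = 34/3  [BE · CD = -1105/2 ∩ BD · EA = 803/3]
   → B = (-21/2, 34/3)

B = (-21/2, 34/3)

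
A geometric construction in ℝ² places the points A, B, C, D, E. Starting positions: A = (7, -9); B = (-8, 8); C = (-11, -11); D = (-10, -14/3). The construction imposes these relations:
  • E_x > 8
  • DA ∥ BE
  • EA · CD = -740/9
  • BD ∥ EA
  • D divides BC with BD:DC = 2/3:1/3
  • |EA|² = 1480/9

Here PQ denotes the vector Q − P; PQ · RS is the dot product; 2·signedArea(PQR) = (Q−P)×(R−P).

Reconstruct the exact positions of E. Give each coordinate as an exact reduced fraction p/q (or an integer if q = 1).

E = (9, 11/3)

1. E_x = 9  [BD ∥ EA ∩ DA ∥ BE]
2. E_y = 11/3  [BD ∥ EA ∩ DA ∥ BE]
   → E = (9, 11/3)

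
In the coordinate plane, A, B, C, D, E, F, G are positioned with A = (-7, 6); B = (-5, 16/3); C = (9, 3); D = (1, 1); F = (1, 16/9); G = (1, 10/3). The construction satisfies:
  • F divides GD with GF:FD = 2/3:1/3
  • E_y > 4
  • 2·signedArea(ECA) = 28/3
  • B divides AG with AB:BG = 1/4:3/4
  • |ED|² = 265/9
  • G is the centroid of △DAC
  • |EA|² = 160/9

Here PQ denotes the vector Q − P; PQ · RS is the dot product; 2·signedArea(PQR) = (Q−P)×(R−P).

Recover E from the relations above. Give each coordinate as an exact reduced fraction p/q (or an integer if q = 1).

E = (-3, 14/3)

1. E_x = -3  [line -3·x + -16·y + 197/3 = 0 ∩ |ED|² = 265/9]
2. E_y = 14/3  [line -3·x + -16·y + 197/3 = 0 ∩ |ED|² = 265/9]
   → E = (-3, 14/3)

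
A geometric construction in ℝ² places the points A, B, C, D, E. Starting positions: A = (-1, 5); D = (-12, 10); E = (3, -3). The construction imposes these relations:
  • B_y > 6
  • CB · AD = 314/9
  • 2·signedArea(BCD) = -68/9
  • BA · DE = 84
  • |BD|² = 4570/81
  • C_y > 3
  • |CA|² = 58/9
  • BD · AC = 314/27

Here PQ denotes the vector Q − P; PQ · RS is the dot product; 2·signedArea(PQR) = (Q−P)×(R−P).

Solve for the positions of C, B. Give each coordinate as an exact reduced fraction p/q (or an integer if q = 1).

1. B_x = -49/9  [line -15·x + 13·y + -164 = 0 ∩ |BD|² = 4570/81]
2. B_y = 19/3  [line -15·x + 13·y + -164 = 0 ∩ |BD|² = 4570/81]
   → B = (-49/9, 19/3)
3. C_x = -10/3  [CB · AD = 314/9 ∩ 2·signedArea(BCD) = -68/9]
4. C_y = 4  [CB · AD = 314/9 ∩ 2·signedArea(BCD) = -68/9]
   → C = (-10/3, 4)

B = (-49/9, 19/3)
C = (-10/3, 4)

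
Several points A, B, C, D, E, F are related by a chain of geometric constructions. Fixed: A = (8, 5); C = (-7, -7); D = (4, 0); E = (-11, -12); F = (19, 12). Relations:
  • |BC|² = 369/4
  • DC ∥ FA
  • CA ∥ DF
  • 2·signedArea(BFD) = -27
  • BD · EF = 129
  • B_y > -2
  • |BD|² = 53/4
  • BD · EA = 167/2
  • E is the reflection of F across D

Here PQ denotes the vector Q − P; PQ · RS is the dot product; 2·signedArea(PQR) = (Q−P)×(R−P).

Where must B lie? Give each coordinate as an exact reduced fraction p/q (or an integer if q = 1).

1. B_x = 1/2  [BD · EA = 167/2 ∩ BD · EF = 129]
2. B_y = -1  [BD · EA = 167/2 ∩ BD · EF = 129]
   → B = (1/2, -1)

B = (1/2, -1)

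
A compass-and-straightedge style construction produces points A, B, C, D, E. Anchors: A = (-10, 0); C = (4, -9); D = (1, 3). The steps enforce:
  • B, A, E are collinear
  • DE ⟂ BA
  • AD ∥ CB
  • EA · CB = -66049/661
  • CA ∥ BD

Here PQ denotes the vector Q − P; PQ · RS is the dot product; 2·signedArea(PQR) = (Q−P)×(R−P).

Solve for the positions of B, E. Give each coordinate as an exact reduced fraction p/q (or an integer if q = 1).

1. B_x = 15  [CA ∥ BD ∩ AD ∥ CB]
2. B_y = -6  [CA ∥ BD ∩ AD ∥ CB]
   → B = (15, -6)
3. E_x = -185/661  [B, A, E are collinear ∩ DE ⟂ BA]
4. E_y = -1542/661  [B, A, E are collinear ∩ DE ⟂ BA]
   → E = (-185/661, -1542/661)

B = (15, -6)
E = (-185/661, -1542/661)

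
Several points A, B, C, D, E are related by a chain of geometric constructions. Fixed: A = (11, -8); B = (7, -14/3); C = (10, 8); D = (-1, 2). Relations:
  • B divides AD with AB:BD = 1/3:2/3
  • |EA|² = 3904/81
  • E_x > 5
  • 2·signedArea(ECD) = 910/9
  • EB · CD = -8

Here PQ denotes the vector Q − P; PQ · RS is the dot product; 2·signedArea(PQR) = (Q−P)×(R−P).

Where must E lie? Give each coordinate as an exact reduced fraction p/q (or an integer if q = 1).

1. E_x = 17/3  [2·signedArea(ECD) = 910/9 ∩ EB · CD = -8]
2. E_y = -32/9  [2·signedArea(ECD) = 910/9 ∩ EB · CD = -8]
   → E = (17/3, -32/9)

E = (17/3, -32/9)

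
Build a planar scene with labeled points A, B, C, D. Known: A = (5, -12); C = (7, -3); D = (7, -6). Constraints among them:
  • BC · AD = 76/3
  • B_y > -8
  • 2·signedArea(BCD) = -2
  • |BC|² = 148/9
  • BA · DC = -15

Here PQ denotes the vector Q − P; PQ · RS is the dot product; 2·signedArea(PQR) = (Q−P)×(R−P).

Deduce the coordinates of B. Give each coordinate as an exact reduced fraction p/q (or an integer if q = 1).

1. B_x = 19/3  [BC · AD = 76/3 ∩ BA · DC = -15]
2. B_y = -7  [BC · AD = 76/3 ∩ BA · DC = -15]
   → B = (19/3, -7)

B = (19/3, -7)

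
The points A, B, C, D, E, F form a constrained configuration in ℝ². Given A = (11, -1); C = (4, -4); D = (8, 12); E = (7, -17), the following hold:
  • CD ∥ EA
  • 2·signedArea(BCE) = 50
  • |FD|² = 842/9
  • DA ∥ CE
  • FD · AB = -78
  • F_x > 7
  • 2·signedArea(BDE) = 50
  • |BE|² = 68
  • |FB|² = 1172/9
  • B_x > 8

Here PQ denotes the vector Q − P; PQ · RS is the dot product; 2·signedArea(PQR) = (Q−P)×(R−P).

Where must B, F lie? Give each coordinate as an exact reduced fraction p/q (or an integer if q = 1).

1. B_x = 9  [2·signedArea(BDE) = 50 ∩ 2·signedArea(BCE) = 50]
2. B_y = -9  [2·signedArea(BDE) = 50 ∩ 2·signedArea(BCE) = 50]
   → B = (9, -9)
3. F_x = 23/3  [line 2·x + 8·y + -34 = 0 ∩ |FD|² = 842/9]
4. F_y = 7/3  [line 2·x + 8·y + -34 = 0 ∩ |FD|² = 842/9]
   → F = (23/3, 7/3)

B = (9, -9)
F = (23/3, 7/3)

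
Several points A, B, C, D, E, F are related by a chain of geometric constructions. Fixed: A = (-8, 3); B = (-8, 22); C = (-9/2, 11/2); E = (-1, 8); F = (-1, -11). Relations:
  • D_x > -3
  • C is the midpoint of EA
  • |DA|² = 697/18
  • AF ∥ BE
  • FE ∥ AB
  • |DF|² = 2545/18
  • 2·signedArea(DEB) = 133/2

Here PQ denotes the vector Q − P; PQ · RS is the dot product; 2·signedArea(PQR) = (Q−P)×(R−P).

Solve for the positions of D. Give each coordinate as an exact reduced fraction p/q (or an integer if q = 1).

D = (-13/6, 5/6)

1. D_x = -13/6  [line -14·x + -7·y + -49/2 = 0 ∩ |DA|² = 697/18]
2. D_y = 5/6  [line -14·x + -7·y + -49/2 = 0 ∩ |DA|² = 697/18]
   → D = (-13/6, 5/6)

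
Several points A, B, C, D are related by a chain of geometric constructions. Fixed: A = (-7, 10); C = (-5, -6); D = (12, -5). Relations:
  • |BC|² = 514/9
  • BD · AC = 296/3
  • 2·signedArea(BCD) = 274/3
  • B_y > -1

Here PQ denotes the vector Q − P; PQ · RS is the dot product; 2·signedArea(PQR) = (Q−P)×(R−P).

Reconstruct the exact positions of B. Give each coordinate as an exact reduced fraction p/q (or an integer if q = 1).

B = (0, -1/3)

1. B_x = 0  [2·signedArea(BCD) = 274/3 ∩ BD · AC = 296/3]
2. B_y = -1/3  [2·signedArea(BCD) = 274/3 ∩ BD · AC = 296/3]
   → B = (0, -1/3)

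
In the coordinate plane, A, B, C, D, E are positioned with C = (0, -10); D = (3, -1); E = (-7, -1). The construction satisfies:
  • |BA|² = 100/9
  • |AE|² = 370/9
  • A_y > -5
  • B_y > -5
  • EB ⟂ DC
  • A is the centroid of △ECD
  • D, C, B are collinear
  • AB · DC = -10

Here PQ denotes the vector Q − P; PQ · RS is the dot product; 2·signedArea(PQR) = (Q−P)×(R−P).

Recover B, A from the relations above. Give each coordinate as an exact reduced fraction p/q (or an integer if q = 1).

1. B_x = 2  [D, C, B are collinear ∩ EB ⟂ DC]
2. B_y = -4  [D, C, B are collinear ∩ EB ⟂ DC]
   → B = (2, -4)
3. A_x = -4/3  [A is the centroid of △ECD]
4. A_y = -4  [A is the centroid of △ECD]
   → A = (-4/3, -4)

A = (-4/3, -4)
B = (2, -4)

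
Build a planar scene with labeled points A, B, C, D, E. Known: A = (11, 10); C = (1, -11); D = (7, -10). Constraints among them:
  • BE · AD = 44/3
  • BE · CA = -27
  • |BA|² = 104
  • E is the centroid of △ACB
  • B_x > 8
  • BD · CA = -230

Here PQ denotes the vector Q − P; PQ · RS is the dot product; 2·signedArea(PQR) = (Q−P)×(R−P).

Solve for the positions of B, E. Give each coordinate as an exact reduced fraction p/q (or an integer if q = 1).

1. B_x = 9  [line -10·x + -21·y + 90 = 0 ∩ |BA|² = 104]
2. B_y = 0  [line -10·x + -21·y + 90 = 0 ∩ |BA|² = 104]
   → B = (9, 0)
3. E_x = 7  [BE · CA = -27 ∩ E is the centroid of △ACB]
4. E_y = -1/3  [BE · CA = -27 ∩ E is the centroid of △ACB]
   → E = (7, -1/3)

B = (9, 0)
E = (7, -1/3)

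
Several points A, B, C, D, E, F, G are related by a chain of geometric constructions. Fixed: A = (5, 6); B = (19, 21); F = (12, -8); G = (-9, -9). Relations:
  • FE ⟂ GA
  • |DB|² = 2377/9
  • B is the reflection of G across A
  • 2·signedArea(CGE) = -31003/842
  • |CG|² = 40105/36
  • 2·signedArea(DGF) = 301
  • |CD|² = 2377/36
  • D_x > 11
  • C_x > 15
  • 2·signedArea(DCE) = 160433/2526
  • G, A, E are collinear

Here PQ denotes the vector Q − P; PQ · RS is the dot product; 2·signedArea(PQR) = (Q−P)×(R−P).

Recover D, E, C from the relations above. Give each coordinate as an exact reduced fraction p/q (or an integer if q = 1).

C = (31/2, 41/3)
D = (12, 19/3)
E = (537/421, 846/421)

1. E_x = 537/421  [G, A, E are collinear ∩ FE ⟂ GA]
2. E_y = 846/421  [G, A, E are collinear ∩ FE ⟂ GA]
   → E = (537/421, 846/421)
3. C_x = 31/2  [line -4635/421·x + 4326/421·y + 25441/842 = 0 ∩ |CG|² = 40105/36]
4. C_y = 41/3  [line -4635/421·x + 4326/421·y + 25441/842 = 0 ∩ |CG|² = 40105/36]
   → C = (31/2, 41/3)
5. D_x = 12  [2·signedArea(DCE) = 160433/2526 ∩ 2·signedArea(DGF) = 301]
6. D_y = 19/3  [2·signedArea(DCE) = 160433/2526 ∩ 2·signedArea(DGF) = 301]
   → D = (12, 19/3)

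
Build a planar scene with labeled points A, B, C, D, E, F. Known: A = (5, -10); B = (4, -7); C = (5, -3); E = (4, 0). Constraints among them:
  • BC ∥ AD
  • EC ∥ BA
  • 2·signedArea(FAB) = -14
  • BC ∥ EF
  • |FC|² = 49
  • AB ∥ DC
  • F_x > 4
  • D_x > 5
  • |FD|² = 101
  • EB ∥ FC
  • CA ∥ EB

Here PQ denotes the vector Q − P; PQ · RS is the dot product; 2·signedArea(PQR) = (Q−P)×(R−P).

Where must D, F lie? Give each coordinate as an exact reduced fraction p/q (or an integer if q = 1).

D = (6, -6)
F = (5, 4)

1. D_x = 6  [AB ∥ DC ∩ BC ∥ AD]
2. D_y = -6  [AB ∥ DC ∩ BC ∥ AD]
   → D = (6, -6)
3. F_x = 5  [EB ∥ FC ∩ BC ∥ EF]
4. F_y = 4  [EB ∥ FC ∩ BC ∥ EF]
   → F = (5, 4)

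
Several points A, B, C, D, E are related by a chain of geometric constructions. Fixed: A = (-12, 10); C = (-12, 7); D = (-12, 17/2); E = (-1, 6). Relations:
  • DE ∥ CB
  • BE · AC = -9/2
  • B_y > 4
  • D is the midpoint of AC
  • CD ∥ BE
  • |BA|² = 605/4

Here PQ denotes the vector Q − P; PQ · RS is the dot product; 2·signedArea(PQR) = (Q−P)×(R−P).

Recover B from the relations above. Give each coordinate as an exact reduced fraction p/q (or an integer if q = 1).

B = (-1, 9/2)

1. B_x = -1  [CD ∥ BE ∩ DE ∥ CB]
2. B_y = 9/2  [CD ∥ BE ∩ DE ∥ CB]
   → B = (-1, 9/2)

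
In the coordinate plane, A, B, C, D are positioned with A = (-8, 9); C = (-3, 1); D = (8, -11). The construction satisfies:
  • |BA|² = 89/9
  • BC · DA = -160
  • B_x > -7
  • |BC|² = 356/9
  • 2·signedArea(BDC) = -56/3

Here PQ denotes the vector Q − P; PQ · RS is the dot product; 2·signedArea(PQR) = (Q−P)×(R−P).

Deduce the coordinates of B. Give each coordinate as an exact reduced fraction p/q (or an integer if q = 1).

B = (-19/3, 19/3)

1. B_x = -19/3  [2·signedArea(BDC) = -56/3 ∩ BC · DA = -160]
2. B_y = 19/3  [2·signedArea(BDC) = -56/3 ∩ BC · DA = -160]
   → B = (-19/3, 19/3)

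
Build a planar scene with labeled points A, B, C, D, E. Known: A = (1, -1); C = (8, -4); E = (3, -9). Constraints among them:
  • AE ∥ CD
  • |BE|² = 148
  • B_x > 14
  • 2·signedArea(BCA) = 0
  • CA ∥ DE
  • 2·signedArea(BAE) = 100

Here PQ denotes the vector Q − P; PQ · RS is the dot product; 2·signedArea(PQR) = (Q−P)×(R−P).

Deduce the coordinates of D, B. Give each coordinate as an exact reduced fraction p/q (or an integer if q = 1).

1. D_x = 10  [CA ∥ DE ∩ AE ∥ CD]
2. D_y = -12  [CA ∥ DE ∩ AE ∥ CD]
   → D = (10, -12)
3. B_x = 15  [2·signedArea(BCA) = 0 ∩ 2·signedArea(BAE) = 100]
4. B_y = -7  [2·signedArea(BCA) = 0 ∩ 2·signedArea(BAE) = 100]
   → B = (15, -7)

B = (15, -7)
D = (10, -12)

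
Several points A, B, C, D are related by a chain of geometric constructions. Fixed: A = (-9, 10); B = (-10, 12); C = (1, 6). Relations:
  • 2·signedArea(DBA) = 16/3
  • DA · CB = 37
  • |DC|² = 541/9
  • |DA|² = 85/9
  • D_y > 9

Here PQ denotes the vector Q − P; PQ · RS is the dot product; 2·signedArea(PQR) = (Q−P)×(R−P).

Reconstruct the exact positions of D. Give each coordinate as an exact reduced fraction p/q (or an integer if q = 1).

1. D_x = -6  [2·signedArea(DBA) = 16/3 ∩ DA · CB = 37]
2. D_y = 28/3  [2·signedArea(DBA) = 16/3 ∩ DA · CB = 37]
   → D = (-6, 28/3)

D = (-6, 28/3)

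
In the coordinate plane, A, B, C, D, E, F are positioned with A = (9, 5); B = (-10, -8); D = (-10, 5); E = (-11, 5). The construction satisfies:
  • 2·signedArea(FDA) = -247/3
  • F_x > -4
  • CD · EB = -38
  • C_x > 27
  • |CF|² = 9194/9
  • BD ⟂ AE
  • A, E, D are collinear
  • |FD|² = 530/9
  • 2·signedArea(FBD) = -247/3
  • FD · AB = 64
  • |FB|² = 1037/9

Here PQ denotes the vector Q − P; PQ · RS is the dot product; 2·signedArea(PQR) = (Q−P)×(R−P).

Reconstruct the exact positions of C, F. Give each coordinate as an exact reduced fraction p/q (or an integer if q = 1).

1. F_x = -11/3  [2·signedArea(FBD) = -247/3 ∩ FD · AB = 64]
2. F_y = 2/3  [2·signedArea(FBD) = -247/3 ∩ FD · AB = 64]
   → F = (-11/3, 2/3)
3. C_x = 28  [line -1·x + 13·y + -37 = 0 ∩ |CF|² = 9194/9]
4. C_y = 5  [line -1·x + 13·y + -37 = 0 ∩ |CF|² = 9194/9]
   → C = (28, 5)

C = (28, 5)
F = (-11/3, 2/3)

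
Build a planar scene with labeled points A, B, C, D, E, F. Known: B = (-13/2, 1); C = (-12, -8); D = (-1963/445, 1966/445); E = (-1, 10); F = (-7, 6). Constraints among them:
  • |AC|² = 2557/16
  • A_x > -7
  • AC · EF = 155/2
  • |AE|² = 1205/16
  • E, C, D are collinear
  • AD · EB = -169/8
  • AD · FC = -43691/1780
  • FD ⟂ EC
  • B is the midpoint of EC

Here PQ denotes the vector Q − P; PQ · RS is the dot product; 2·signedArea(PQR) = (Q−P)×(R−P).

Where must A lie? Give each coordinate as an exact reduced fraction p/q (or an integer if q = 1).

1. A_x = -27/4  [AD · EB = -169/8 ∩ AC · EF = 155/2]
2. A_y = 7/2  [AD · EB = -169/8 ∩ AC · EF = 155/2]
   → A = (-27/4, 7/2)

A = (-27/4, 7/2)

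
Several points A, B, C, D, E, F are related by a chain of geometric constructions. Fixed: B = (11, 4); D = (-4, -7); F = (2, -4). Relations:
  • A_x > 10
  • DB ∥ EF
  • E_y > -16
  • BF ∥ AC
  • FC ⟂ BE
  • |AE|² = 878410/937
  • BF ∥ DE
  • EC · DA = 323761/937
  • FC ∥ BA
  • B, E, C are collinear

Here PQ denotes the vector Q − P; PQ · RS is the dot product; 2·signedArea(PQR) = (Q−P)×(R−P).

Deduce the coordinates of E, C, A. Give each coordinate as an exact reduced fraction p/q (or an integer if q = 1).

1. E_x = -13  [DB ∥ EF ∩ BF ∥ DE]
2. E_y = -15  [DB ∥ EF ∩ BF ∥ DE]
   → E = (-13, -15)
3. C_x = 1475/937  [B, E, C are collinear ∩ FC ⟂ BE]
4. C_y = -3244/937  [B, E, C are collinear ∩ FC ⟂ BE]
   → C = (1475/937, -3244/937)
5. A_x = 9908/937  [BF ∥ AC ∩ FC ∥ BA]
6. A_y = 4252/937  [BF ∥ AC ∩ FC ∥ BA]
   → A = (9908/937, 4252/937)

A = (9908/937, 4252/937)
C = (1475/937, -3244/937)
E = (-13, -15)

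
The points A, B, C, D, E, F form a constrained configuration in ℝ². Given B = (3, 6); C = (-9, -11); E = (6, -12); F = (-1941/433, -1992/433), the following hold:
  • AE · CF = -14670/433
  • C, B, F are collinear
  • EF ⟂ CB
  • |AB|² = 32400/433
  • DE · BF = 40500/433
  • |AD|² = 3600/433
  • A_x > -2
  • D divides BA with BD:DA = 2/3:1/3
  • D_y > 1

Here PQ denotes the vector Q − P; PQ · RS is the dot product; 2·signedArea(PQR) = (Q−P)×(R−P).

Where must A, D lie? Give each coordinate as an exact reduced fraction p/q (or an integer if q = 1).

1. A_x = -861/433  [line -1956/433·x + -2771/433·y + -6846/433 = 0 ∩ |AB|² = 32400/433]
2. A_y = -462/433  [line -1956/433·x + -2771/433·y + -6846/433 = 0 ∩ |AB|² = 32400/433]
   → A = (-861/433, -462/433)
3. D_x = -141/433  [D divides BA with BD:DA = 2/3:1/3]
4. D_y = 558/433  [D divides BA with BD:DA = 2/3:1/3]
   → D = (-141/433, 558/433)

A = (-861/433, -462/433)
D = (-141/433, 558/433)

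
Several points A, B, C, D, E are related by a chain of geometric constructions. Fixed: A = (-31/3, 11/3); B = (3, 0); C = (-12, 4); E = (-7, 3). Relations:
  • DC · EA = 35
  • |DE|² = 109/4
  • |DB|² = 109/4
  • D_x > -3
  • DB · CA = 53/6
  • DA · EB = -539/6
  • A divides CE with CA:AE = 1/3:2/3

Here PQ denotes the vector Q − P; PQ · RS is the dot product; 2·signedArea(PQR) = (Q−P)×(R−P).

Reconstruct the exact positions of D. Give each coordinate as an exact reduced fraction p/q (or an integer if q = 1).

1. D_x = -2  [DA · EB = -539/6 ∩ DB · CA = 53/6]
2. D_y = 3/2  [DA · EB = -539/6 ∩ DB · CA = 53/6]
   → D = (-2, 3/2)

D = (-2, 3/2)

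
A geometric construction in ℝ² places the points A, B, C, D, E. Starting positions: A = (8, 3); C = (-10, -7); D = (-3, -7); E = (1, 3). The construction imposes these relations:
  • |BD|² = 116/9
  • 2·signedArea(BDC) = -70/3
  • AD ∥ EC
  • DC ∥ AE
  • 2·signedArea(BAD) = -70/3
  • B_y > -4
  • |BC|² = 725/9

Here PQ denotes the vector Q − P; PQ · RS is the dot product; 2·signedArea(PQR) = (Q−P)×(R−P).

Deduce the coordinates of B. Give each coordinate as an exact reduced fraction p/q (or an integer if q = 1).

B = (-5/3, -11/3)

1. B_x = -5/3  [2·signedArea(BAD) = -70/3 ∩ 2·signedArea(BDC) = -70/3]
2. B_y = -11/3  [2·signedArea(BAD) = -70/3 ∩ 2·signedArea(BDC) = -70/3]
   → B = (-5/3, -11/3)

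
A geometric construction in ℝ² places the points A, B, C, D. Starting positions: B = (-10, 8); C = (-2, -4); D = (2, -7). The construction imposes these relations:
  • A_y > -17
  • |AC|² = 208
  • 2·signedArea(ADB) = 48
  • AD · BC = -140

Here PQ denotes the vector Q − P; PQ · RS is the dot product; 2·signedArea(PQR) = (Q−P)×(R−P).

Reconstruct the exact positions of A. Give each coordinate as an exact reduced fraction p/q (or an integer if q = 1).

A = (6, -16)

1. A_x = 6  [2·signedArea(ADB) = 48 ∩ AD · BC = -140]
2. A_y = -16  [2·signedArea(ADB) = 48 ∩ AD · BC = -140]
   → A = (6, -16)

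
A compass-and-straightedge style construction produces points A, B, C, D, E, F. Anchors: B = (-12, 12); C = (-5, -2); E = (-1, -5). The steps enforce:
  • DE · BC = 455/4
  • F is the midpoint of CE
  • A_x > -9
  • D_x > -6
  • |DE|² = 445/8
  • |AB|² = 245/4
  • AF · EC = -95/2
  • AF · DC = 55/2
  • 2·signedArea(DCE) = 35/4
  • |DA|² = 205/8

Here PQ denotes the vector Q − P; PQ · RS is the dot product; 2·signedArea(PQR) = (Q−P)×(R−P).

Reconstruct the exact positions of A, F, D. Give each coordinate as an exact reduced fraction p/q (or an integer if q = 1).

A = (-17/2, 5)
D = (-23/4, 3/4)
F = (-3, -7/2)

1. F_x = -3  [F is the midpoint of CE]
2. F_y = -7/2  [F is the midpoint of CE]
   → F = (-3, -7/2)
3. D_x = -23/4  [DE · BC = 455/4 ∩ 2·signedArea(DCE) = 35/4]
4. D_y = 3/4  [DE · BC = 455/4 ∩ 2·signedArea(DCE) = 35/4]
   → D = (-23/4, 3/4)
5. A_x = -17/2  [AF · EC = -95/2 ∩ AF · DC = 55/2]
6. A_y = 5  [AF · EC = -95/2 ∩ AF · DC = 55/2]
   → A = (-17/2, 5)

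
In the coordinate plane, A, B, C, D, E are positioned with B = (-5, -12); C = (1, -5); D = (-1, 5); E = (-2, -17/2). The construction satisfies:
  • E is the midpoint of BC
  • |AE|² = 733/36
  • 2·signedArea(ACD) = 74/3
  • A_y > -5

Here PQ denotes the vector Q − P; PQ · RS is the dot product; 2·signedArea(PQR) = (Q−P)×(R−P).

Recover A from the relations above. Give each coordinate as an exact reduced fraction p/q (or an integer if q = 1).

A = (-5/3, -4)

1. A_x = -5/3  [line -10·x + -2·y + -74/3 = 0 ∩ |AE|² = 733/36]
2. A_y = -4  [line -10·x + -2·y + -74/3 = 0 ∩ |AE|² = 733/36]
   → A = (-5/3, -4)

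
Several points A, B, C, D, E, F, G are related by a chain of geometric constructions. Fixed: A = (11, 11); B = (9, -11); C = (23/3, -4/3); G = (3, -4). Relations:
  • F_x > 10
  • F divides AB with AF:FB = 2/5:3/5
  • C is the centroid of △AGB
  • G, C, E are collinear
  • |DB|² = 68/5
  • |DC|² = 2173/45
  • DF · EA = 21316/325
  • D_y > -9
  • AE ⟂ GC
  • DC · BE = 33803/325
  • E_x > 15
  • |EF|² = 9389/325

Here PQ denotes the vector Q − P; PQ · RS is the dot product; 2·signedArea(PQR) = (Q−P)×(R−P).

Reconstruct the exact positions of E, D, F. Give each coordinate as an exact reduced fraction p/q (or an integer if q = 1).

D = (33/5, -41/5)
E = (1007/65, 204/65)
F = (51/5, 11/5)

1. E_x = 1007/65  [G, C, E are collinear ∩ AE ⟂ GC]
2. E_y = 204/65  [G, C, E are collinear ∩ AE ⟂ GC]
   → E = (1007/65, 204/65)
3. D_x = 33/5  [line -422/65·x + -919/65·y + -23753/325 = 0 ∩ |DB|² = 68/5]
4. D_y = -41/5  [line -422/65·x + -919/65·y + -23753/325 = 0 ∩ |DB|² = 68/5]
   → D = (33/5, -41/5)
5. F_x = 51/5  [F divides AB with AF:FB = 2/5:3/5]
6. F_y = 11/5  [F divides AB with AF:FB = 2/5:3/5]
   → F = (51/5, 11/5)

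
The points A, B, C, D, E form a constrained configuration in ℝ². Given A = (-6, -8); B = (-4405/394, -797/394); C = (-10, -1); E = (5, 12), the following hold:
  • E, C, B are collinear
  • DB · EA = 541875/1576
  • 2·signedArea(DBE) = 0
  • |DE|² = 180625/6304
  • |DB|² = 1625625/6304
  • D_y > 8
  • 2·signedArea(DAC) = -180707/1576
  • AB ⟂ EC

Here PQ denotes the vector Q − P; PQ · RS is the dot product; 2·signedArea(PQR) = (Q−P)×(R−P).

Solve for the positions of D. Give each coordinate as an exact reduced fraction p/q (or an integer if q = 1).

1. D_x = 1505/1576  [2·signedArea(DBE) = 0 ∩ 2·signedArea(DAC) = -180707/1576]
2. D_y = 13387/1576  [2·signedArea(DBE) = 0 ∩ 2·signedArea(DAC) = -180707/1576]
   → D = (1505/1576, 13387/1576)

D = (1505/1576, 13387/1576)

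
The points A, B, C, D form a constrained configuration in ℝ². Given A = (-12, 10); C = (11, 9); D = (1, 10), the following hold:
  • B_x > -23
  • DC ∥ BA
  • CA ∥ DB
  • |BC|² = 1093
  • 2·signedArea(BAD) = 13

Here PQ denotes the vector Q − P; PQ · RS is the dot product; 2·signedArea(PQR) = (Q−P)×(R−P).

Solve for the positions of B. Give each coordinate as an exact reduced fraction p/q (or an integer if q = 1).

B = (-22, 11)

1. B_x = -22  [DC ∥ BA ∩ CA ∥ DB]
2. B_y = 11  [DC ∥ BA ∩ CA ∥ DB]
   → B = (-22, 11)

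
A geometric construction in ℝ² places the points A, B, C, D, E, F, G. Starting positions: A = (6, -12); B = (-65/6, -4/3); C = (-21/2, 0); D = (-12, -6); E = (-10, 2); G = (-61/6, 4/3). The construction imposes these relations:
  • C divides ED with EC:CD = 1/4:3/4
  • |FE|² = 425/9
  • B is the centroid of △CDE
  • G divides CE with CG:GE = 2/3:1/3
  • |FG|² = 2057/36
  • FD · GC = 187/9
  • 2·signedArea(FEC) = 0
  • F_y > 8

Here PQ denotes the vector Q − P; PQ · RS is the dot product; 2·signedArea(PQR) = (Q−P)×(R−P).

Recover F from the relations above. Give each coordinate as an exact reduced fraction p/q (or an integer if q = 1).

F = (-25/3, 26/3)

1. F_x = -25/3  [2·signedArea(FEC) = 0 ∩ FD · GC = 187/9]
2. F_y = 26/3  [2·signedArea(FEC) = 0 ∩ FD · GC = 187/9]
   → F = (-25/3, 26/3)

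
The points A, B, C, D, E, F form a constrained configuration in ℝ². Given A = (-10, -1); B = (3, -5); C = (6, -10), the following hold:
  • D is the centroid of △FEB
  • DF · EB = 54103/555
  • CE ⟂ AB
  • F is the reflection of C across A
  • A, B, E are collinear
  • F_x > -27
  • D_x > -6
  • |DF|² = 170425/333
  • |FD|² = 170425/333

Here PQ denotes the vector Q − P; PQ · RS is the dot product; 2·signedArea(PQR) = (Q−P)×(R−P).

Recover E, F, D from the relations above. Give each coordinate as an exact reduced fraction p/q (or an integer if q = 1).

D = (-2933/555, -202/185)
E = (1322/185, -1161/185)
F = (-26, 8)

1. E_x = 1322/185  [A, B, E are collinear ∩ CE ⟂ AB]
2. E_y = -1161/185  [A, B, E are collinear ∩ CE ⟂ AB]
   → E = (1322/185, -1161/185)
3. F_x = -26  [F is the reflection of C across A]
4. F_y = 8  [F is the reflection of C across A]
   → F = (-26, 8)
5. D_x = -2933/555  [D is the centroid of △FEB]
6. D_y = -202/185  [D is the centroid of △FEB]
   → D = (-2933/555, -202/185)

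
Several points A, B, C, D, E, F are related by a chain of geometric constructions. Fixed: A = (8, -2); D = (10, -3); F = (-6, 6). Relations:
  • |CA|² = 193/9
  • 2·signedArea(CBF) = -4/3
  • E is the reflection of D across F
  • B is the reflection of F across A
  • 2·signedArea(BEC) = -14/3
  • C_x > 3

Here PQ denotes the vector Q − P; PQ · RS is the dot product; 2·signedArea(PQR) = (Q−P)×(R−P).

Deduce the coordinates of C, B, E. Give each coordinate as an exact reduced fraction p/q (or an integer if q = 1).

1. B_x = 22  [B is the reflection of F across A]
2. B_y = -10  [B is the reflection of F across A]
   → B = (22, -10)
3. E_x = -22  [E is the reflection of D across F]
4. E_y = 15  [E is the reflection of D across F]
   → E = (-22, 15)
5. C_x = 4  [2·signedArea(CBF) = -4/3 ∩ 2·signedArea(BEC) = -14/3]
6. C_y = 1/3  [2·signedArea(CBF) = -4/3 ∩ 2·signedArea(BEC) = -14/3]
   → C = (4, 1/3)

B = (22, -10)
C = (4, 1/3)
E = (-22, 15)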